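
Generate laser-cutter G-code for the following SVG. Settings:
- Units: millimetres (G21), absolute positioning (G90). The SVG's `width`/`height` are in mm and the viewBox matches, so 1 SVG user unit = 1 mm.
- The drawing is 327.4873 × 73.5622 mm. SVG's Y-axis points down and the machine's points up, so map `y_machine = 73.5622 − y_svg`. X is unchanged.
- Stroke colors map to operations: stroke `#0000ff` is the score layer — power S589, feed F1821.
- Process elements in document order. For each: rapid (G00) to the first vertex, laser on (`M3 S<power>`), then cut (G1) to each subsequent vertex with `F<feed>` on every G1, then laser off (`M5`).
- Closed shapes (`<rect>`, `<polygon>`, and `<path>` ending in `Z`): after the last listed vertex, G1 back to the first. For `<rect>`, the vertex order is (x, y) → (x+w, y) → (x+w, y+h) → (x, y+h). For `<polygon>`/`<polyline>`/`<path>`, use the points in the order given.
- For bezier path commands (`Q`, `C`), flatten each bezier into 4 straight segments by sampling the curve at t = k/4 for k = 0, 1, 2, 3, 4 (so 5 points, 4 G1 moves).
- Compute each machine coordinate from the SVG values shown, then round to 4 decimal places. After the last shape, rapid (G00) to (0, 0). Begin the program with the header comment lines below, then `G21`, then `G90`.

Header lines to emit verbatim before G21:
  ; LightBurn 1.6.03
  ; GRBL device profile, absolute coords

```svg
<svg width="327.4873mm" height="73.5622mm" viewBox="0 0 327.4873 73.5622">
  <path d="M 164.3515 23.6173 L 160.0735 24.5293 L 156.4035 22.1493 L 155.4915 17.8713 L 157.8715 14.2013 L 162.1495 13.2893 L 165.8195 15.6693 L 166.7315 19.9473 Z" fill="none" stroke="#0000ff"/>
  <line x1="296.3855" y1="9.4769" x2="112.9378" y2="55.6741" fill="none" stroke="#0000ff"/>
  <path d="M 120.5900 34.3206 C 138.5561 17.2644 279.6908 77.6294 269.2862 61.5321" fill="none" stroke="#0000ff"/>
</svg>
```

; LightBurn 1.6.03
; GRBL device profile, absolute coords
G21
G90
G00 X164.3515 Y49.9449
M3 S589
G1 X160.0735 Y49.0329 F1821
G1 X156.4035 Y51.4129 F1821
G1 X155.4915 Y55.6909 F1821
G1 X157.8715 Y59.3609 F1821
G1 X162.1495 Y60.2729 F1821
G1 X165.8195 Y57.8929 F1821
G1 X166.7315 Y53.6149 F1821
G1 X164.3515 Y49.9449 F1821
M5
G00 X296.3855 Y64.0853
M3 S589
G1 X112.9378 Y17.8881 F1821
M5
G00 X120.5900 Y39.2416
M3 S589
G1 X152.8664 Y39.9217 F1821
G1 X205.5771 Y25.9954 F1821
G1 X252.9683 Y11.8894 F1821
G1 X269.2862 Y12.0301 F1821
M5
G00 X0.0000 Y0.0000

viewBox `0 0 327.4873 73.5622` with mm width/height → 1 unit = 1 mm. Flip: y_m = 73.5622 − y_svg.

**Shape 1** — `<path>` regular polygon, stroke `#0000ff` → score (S589, F1821). Machine vertices: (164.3515,49.9449) → (160.0735,49.0329) → (156.4035,51.4129) → (155.4915,55.6909) → (157.8715,59.3609) → (162.1495,60.2729) → (165.8195,57.8929) → (166.7315,53.6149) → (164.3515,49.9449). Closed: final G1 returns to the first vertex.

**Shape 2** — `<line>` line segment, stroke `#0000ff` → score (S589, F1821). Machine vertices: (296.3855,64.0853) → (112.9378,17.8881). Open path.

**Shape 3** — `<path>` cubic bezier, stroke `#0000ff` → score (S589, F1821). Control points (SVG): P0=(120.5900,34.3206), P1=(138.5561,17.2644), P2=(279.6908,77.6294), P3=(269.2862,61.5321); sampled at t=k/4. Machine vertices: (120.5900,39.2416) → (152.8664,39.9217) → (205.5771,25.9954) → (252.9683,11.8894) → (269.2862,12.0301). Open path.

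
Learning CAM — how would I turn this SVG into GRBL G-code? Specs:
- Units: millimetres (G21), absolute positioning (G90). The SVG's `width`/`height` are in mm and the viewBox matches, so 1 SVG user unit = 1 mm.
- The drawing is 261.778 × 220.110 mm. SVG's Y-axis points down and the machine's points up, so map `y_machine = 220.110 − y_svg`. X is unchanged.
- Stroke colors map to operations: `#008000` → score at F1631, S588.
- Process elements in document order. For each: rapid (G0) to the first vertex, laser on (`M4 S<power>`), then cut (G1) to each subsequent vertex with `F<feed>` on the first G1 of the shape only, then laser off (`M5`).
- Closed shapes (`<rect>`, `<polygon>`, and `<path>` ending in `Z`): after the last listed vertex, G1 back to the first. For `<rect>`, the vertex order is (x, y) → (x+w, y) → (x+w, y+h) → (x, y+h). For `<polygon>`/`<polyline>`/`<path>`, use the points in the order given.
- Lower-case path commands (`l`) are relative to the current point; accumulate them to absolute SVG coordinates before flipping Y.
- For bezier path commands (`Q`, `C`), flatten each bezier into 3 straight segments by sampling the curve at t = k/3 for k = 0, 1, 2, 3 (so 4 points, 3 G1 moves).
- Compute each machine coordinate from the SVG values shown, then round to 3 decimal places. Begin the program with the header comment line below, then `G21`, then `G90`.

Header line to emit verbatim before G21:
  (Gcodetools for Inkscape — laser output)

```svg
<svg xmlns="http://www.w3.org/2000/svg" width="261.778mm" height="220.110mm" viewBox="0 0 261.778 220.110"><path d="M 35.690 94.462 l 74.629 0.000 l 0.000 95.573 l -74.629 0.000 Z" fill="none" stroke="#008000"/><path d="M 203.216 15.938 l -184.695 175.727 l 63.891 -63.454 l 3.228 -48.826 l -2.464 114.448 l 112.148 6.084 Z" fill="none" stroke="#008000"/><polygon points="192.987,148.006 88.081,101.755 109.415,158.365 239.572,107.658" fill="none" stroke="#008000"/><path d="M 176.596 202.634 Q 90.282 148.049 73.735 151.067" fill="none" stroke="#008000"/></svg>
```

(Gcodetools for Inkscape — laser output)
G21
G90
G0 X35.690 Y125.648
M4 S588
G1 X110.319 Y125.648 F1631
G1 X110.319 Y30.075
G1 X35.690 Y30.075
G1 X35.690 Y125.648
M5
G0 X203.216 Y204.172
M4 S588
G1 X18.521 Y28.445 F1631
G1 X82.412 Y91.899
G1 X85.640 Y140.725
G1 X83.176 Y26.277
G1 X195.324 Y20.193
G1 X203.216 Y204.172
M5
G0 X192.987 Y72.104
M4 S588
G1 X88.081 Y118.355 F1631
G1 X109.415 Y61.745
G1 X239.572 Y112.452
G1 X192.987 Y72.104
M5
G0 X176.596 Y17.476
M4 S588
G1 X126.805 Y47.466 F1631
G1 X92.518 Y64.655
G1 X73.735 Y69.043
M5

1 u = 1 mm; y_m = 220.110 − y.

[1] `<path>` rectangle, #008000→score S588 F1631: (35.690,125.648) → (110.319,125.648) → (110.319,30.075) → (35.690,30.075) → (35.690,125.648) (closed)

[2] `<path>` closed polygon, #008000→score S588 F1631: (203.216,204.172) → (18.521,28.445) → (82.412,91.899) → (85.640,140.725) → (83.176,26.277) → (195.324,20.193) → (203.216,204.172) (closed)

[3] `<polygon>` closed polygon, #008000→score S588 F1631: (192.987,72.104) → (88.081,118.355) → (109.415,61.745) → (239.572,112.452) → (192.987,72.104) (closed)

[4] `<path>` quadratic bezier, #008000→score S588 F1631: (176.596,17.476) → (126.805,47.466) → (92.518,64.655) → (73.735,69.043)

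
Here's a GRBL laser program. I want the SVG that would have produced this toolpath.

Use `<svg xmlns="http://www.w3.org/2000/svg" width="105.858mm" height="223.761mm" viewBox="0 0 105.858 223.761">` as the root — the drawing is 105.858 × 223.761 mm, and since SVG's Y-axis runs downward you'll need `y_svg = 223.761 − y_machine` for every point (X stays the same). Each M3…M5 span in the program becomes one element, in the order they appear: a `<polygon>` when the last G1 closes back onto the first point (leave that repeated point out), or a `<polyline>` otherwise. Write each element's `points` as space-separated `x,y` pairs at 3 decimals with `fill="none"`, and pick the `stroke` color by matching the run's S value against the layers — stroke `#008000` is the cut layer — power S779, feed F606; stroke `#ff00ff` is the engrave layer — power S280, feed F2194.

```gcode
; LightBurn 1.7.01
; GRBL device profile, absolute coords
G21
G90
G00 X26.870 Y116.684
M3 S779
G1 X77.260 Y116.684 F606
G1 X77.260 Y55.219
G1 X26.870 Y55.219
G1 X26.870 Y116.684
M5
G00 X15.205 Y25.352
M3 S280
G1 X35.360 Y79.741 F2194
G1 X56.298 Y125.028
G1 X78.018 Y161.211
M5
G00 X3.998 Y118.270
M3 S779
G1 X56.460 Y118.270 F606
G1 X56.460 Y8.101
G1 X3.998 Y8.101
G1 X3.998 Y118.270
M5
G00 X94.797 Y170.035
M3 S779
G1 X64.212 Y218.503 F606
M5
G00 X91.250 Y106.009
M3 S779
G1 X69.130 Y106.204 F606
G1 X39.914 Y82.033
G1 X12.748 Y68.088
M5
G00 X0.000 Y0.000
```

y_svg = 223.761 − y_m.

[1] S779→`#008000` (cut); closed run; points: 26.870,107.077 77.260,107.077 77.260,168.542 26.870,168.542

[2] S280→`#ff00ff` (engrave); open run; points: 15.205,198.409 35.360,144.020 56.298,98.733 78.018,62.550

[3] S779→`#008000` (cut); closed run; points: 3.998,105.491 56.460,105.491 56.460,215.660 3.998,215.660

[4] S779→`#008000` (cut); open run; points: 94.797,53.726 64.212,5.258

[5] S779→`#008000` (cut); open run; points: 91.250,117.752 69.130,117.557 39.914,141.728 12.748,155.673

<svg xmlns="http://www.w3.org/2000/svg" width="105.858mm" height="223.761mm" viewBox="0 0 105.858 223.761">
  <polygon points="26.870,107.077 77.260,107.077 77.260,168.542 26.870,168.542" fill="none" stroke="#008000"/>
  <polyline points="15.205,198.409 35.360,144.020 56.298,98.733 78.018,62.550" fill="none" stroke="#ff00ff"/>
  <polygon points="3.998,105.491 56.460,105.491 56.460,215.660 3.998,215.660" fill="none" stroke="#008000"/>
  <polyline points="94.797,53.726 64.212,5.258" fill="none" stroke="#008000"/>
  <polyline points="91.250,117.752 69.130,117.557 39.914,141.728 12.748,155.673" fill="none" stroke="#008000"/>
</svg>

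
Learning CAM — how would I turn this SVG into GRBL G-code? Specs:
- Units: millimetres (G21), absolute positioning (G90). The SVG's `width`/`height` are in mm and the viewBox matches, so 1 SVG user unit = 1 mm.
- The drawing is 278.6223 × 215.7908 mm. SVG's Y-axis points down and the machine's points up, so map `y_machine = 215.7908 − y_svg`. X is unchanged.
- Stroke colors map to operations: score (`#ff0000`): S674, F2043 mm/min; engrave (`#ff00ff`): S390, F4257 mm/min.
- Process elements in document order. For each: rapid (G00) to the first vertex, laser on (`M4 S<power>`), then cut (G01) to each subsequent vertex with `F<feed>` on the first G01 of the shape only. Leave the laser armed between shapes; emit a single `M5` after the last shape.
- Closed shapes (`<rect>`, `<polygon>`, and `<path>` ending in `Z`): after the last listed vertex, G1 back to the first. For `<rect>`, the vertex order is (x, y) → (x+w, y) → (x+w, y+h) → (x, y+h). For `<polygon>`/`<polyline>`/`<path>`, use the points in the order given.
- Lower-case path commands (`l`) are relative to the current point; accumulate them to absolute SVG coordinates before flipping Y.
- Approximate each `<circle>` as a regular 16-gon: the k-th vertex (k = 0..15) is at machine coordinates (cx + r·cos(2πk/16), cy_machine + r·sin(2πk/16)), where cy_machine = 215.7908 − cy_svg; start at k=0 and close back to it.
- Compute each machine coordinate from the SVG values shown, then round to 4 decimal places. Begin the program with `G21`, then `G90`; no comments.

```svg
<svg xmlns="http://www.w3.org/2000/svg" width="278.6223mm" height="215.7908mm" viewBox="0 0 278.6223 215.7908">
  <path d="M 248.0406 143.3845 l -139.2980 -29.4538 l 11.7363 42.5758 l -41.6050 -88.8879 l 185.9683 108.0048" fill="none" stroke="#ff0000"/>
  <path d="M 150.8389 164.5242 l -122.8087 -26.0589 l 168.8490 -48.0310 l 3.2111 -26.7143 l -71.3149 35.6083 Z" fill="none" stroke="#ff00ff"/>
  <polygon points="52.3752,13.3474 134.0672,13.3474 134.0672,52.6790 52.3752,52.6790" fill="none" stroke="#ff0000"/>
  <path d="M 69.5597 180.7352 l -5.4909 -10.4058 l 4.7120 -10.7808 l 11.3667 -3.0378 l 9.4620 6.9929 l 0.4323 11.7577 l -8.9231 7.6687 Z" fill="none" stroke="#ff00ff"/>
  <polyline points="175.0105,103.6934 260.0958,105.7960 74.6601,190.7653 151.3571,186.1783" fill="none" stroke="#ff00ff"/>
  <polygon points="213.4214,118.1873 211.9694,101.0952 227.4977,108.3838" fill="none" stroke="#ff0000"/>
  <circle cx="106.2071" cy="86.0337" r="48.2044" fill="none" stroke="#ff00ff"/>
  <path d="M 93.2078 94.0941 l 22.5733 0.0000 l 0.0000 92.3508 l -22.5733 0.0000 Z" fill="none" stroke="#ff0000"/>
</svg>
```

viewBox `0 0 278.6223 215.7908` with mm width/height → 1 unit = 1 mm. Flip: y_m = 215.7908 − y_svg.

**Shape 1** — `<path>` open polyline, stroke `#ff0000` → score (S674, F2043). Machine vertices: (248.0406,72.4063) → (108.7426,101.8601) → (120.4789,59.2843) → (78.8739,148.1722) → (264.8422,40.1674). Open path.

**Shape 2** — `<path>` closed polygon, stroke `#ff00ff` → engrave (S390, F4257). Machine vertices: (150.8389,51.2666) → (28.0302,77.3255) → (196.8792,125.3565) → (200.0903,152.0708) → (128.7754,116.4625) → (150.8389,51.2666). Closed: final G1 returns to the first vertex.

**Shape 3** — `<polygon>` rectangle, stroke `#ff0000` → score (S674, F2043). Machine vertices: (52.3752,202.4434) → (134.0672,202.4434) → (134.0672,163.1118) → (52.3752,163.1118) → (52.3752,202.4434). Closed: final G1 returns to the first vertex.

**Shape 4** — `<path>` regular polygon, stroke `#ff00ff` → engrave (S390, F4257). Machine vertices: (69.5597,35.0556) → (64.0688,45.4614) → (68.7808,56.2422) → (80.1475,59.2800) → (89.6095,52.2871) → (90.0418,40.5294) → (81.1187,32.8607) → (69.5597,35.0556). Closed: final G1 returns to the first vertex.

**Shape 5** — `<polyline>` open polyline, stroke `#ff00ff` → engrave (S390, F4257). Machine vertices: (175.0105,112.0974) → (260.0958,109.9948) → (74.6601,25.0255) → (151.3571,29.6125). Open path.

**Shape 6** — `<polygon>` regular polygon, stroke `#ff0000` → score (S674, F2043). Machine vertices: (213.4214,97.6035) → (211.9694,114.6956) → (227.4977,107.4070) → (213.4214,97.6035). Closed: final G1 returns to the first vertex.

**Shape 7** — `<circle>` circle, stroke `#ff00ff` → engrave (S390, F4257). Machine vertices: (154.4115,129.7571) → (150.7422,148.2041) → (140.2928,163.8428) → (124.6541,174.2922) → (106.2071,177.9615) → (87.7601,174.2922) → (72.1214,163.8428) → (61.6720,148.2041) → (58.0027,129.7571) → (61.6720,111.3101) → (72.1214,95.6714) → (87.7601,85.2220) → (106.2071,81.5527) → (124.6541,85.2220) → (140.2928,95.6714) → (150.7422,111.3101) → (154.4115,129.7571). Closed: final G1 returns to the first vertex.

**Shape 8** — `<path>` rectangle, stroke `#ff0000` → score (S674, F2043). Machine vertices: (93.2078,121.6967) → (115.7811,121.6967) → (115.7811,29.3459) → (93.2078,29.3459) → (93.2078,121.6967). Closed: final G1 returns to the first vertex.

G21
G90
G00 X248.0406 Y72.4063
M4 S674
G01 X108.7426 Y101.8601 F2043
G01 X120.4789 Y59.2843
G01 X78.8739 Y148.1722
G01 X264.8422 Y40.1674
G00 X150.8389 Y51.2666
M4 S390
G01 X28.0302 Y77.3255 F4257
G01 X196.8792 Y125.3565
G01 X200.0903 Y152.0708
G01 X128.7754 Y116.4625
G01 X150.8389 Y51.2666
G00 X52.3752 Y202.4434
M4 S674
G01 X134.0672 Y202.4434 F2043
G01 X134.0672 Y163.1118
G01 X52.3752 Y163.1118
G01 X52.3752 Y202.4434
G00 X69.5597 Y35.0556
M4 S390
G01 X64.0688 Y45.4614 F4257
G01 X68.7808 Y56.2422
G01 X80.1475 Y59.2800
G01 X89.6095 Y52.2871
G01 X90.0418 Y40.5294
G01 X81.1187 Y32.8607
G01 X69.5597 Y35.0556
G00 X175.0105 Y112.0974
M4 S390
G01 X260.0958 Y109.9948 F4257
G01 X74.6601 Y25.0255
G01 X151.3571 Y29.6125
G00 X213.4214 Y97.6035
M4 S674
G01 X211.9694 Y114.6956 F2043
G01 X227.4977 Y107.4070
G01 X213.4214 Y97.6035
G00 X154.4115 Y129.7571
M4 S390
G01 X150.7422 Y148.2041 F4257
G01 X140.2928 Y163.8428
G01 X124.6541 Y174.2922
G01 X106.2071 Y177.9615
G01 X87.7601 Y174.2922
G01 X72.1214 Y163.8428
G01 X61.6720 Y148.2041
G01 X58.0027 Y129.7571
G01 X61.6720 Y111.3101
G01 X72.1214 Y95.6714
G01 X87.7601 Y85.2220
G01 X106.2071 Y81.5527
G01 X124.6541 Y85.2220
G01 X140.2928 Y95.6714
G01 X150.7422 Y111.3101
G01 X154.4115 Y129.7571
G00 X93.2078 Y121.6967
M4 S674
G01 X115.7811 Y121.6967 F2043
G01 X115.7811 Y29.3459
G01 X93.2078 Y29.3459
G01 X93.2078 Y121.6967
M5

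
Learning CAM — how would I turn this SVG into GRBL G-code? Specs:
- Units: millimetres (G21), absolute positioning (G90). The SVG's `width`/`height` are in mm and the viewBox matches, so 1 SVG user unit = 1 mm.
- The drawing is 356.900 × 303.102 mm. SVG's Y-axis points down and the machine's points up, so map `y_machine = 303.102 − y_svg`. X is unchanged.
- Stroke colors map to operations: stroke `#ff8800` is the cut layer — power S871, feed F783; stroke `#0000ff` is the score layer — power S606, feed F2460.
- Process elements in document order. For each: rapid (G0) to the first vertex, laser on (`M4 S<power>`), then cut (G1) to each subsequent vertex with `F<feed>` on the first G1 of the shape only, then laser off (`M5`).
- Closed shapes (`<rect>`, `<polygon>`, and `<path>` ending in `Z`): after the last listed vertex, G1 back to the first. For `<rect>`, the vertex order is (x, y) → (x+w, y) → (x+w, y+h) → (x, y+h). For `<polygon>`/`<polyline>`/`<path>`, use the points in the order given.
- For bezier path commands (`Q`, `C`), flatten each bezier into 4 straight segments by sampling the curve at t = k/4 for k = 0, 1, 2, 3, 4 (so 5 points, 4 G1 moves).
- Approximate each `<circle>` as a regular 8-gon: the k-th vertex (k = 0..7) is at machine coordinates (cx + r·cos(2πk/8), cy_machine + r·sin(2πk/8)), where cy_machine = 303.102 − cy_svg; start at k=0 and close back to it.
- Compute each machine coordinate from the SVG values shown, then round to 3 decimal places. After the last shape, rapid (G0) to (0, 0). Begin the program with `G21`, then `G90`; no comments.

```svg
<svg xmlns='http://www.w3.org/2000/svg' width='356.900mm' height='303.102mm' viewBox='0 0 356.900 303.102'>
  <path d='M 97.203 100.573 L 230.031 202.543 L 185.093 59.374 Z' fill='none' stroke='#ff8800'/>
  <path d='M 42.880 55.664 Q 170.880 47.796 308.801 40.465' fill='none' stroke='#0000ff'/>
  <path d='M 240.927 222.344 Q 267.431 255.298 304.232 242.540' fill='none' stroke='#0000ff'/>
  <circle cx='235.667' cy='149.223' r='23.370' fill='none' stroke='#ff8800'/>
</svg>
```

G21
G90
G0 X97.203 Y202.529
M4 S871
G1 X230.031 Y100.559 F783
G1 X185.093 Y243.728
G1 X97.203 Y202.529
M5
G0 X42.880 Y247.438
M4 S606
G1 X107.500 Y251.338 F2460
G1 X173.360 Y255.172
G1 X240.461 Y258.938
G1 X308.801 Y262.637
M5
G0 X240.927 Y80.758
M4 S606
G1 X254.823 Y67.138 F2460
G1 X270.005 Y59.232
G1 X286.475 Y57.040
G1 X304.232 Y60.562
M5
G0 X259.037 Y153.879
M4 S871
G1 X252.192 Y170.404 F783
G1 X235.667 Y177.249
G1 X219.142 Y170.404
G1 X212.297 Y153.879
G1 X219.142 Y137.354
G1 X235.667 Y130.509
G1 X252.192 Y137.354
G1 X259.037 Y153.879
M5
G0 X0.000 Y0.000

viewBox `0 0 356.900 303.102` with mm width/height → 1 unit = 1 mm. Flip: y_m = 303.102 − y_svg.

**Shape 1** — `<path>` closed polygon, stroke `#ff8800` → cut (S871, F783). Machine vertices: (97.203,202.529) → (230.031,100.559) → (185.093,243.728) → (97.203,202.529). Closed: final G1 returns to the first vertex.

**Shape 2** — `<path>` quadratic bezier, stroke `#0000ff` → score (S606, F2460). Control points (SVG): P0=(42.880,55.664), P1=(170.880,47.796), P2=(308.801,40.465); sampled at t=k/4. Machine vertices: (42.880,247.438) → (107.500,251.338) → (173.360,255.172) → (240.461,258.938) → (308.801,262.637). Open path.

**Shape 3** — `<path>` quadratic bezier, stroke `#0000ff` → score (S606, F2460). Control points (SVG): P0=(240.927,222.344), P1=(267.431,255.298), P2=(304.232,242.540); sampled at t=k/4. Machine vertices: (240.927,80.758) → (254.823,67.138) → (270.005,59.232) → (286.475,57.040) → (304.232,60.562). Open path.

**Shape 4** — `<circle>` circle, stroke `#ff8800` → cut (S871, F783). Machine vertices: (259.037,153.879) → (252.192,170.404) → (235.667,177.249) → (219.142,170.404) → (212.297,153.879) → (219.142,137.354) → (235.667,130.509) → (252.192,137.354) → (259.037,153.879). Closed: final G1 returns to the first vertex.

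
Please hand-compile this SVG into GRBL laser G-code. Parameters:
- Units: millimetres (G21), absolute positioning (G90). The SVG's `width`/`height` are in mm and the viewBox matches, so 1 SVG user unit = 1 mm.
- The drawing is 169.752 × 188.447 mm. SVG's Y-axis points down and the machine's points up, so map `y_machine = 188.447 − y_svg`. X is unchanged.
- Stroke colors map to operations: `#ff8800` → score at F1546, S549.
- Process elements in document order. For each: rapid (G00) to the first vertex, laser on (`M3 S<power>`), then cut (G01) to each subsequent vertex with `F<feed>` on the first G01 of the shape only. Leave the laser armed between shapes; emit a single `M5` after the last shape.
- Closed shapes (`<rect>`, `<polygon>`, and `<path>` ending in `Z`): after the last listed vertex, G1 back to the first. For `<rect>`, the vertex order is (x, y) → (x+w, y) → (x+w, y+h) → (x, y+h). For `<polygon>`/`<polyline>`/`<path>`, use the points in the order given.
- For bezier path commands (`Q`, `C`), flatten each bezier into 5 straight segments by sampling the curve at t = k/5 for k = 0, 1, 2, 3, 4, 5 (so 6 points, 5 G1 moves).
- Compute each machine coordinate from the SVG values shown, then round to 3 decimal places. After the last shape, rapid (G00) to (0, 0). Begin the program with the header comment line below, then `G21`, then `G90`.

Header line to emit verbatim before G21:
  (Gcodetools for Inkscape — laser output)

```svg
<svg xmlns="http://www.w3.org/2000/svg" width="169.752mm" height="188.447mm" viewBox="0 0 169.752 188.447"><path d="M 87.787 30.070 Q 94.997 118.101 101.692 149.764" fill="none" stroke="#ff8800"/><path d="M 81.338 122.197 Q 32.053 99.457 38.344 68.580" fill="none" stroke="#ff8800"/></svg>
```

Since the viewBox matches the mm dimensions, user units are millimetres directly. The only transform is the Y-flip y_m = 188.447 − y_svg.

Shape 1 is a quadratic bezier drawn with `<path>`. Its stroke #ff8800 means score at S549, F1546. After flipping Y the toolpath is (87.787,158.377) → (90.650,125.419) → (93.473,96.971) → (96.254,73.032) → (98.993,53.603) → (101.692,38.683).

Shape 2 is a quadratic bezier drawn with `<path>`. Its stroke #ff8800 means score at S549, F1546. After flipping Y the toolpath is (81.338,66.250) → (63.847,75.671) → (50.802,85.744) → (42.203,96.467) → (38.051,107.842) → (38.344,119.867).

(Gcodetools for Inkscape — laser output)
G21
G90
G00 X87.787 Y158.377
M3 S549
G01 X90.650 Y125.419 F1546
G01 X93.473 Y96.971
G01 X96.254 Y73.032
G01 X98.993 Y53.603
G01 X101.692 Y38.683
G00 X81.338 Y66.250
M3 S549
G01 X63.847 Y75.671 F1546
G01 X50.802 Y85.744
G01 X42.203 Y96.467
G01 X38.051 Y107.842
G01 X38.344 Y119.867
M5
G00 X0.000 Y0.000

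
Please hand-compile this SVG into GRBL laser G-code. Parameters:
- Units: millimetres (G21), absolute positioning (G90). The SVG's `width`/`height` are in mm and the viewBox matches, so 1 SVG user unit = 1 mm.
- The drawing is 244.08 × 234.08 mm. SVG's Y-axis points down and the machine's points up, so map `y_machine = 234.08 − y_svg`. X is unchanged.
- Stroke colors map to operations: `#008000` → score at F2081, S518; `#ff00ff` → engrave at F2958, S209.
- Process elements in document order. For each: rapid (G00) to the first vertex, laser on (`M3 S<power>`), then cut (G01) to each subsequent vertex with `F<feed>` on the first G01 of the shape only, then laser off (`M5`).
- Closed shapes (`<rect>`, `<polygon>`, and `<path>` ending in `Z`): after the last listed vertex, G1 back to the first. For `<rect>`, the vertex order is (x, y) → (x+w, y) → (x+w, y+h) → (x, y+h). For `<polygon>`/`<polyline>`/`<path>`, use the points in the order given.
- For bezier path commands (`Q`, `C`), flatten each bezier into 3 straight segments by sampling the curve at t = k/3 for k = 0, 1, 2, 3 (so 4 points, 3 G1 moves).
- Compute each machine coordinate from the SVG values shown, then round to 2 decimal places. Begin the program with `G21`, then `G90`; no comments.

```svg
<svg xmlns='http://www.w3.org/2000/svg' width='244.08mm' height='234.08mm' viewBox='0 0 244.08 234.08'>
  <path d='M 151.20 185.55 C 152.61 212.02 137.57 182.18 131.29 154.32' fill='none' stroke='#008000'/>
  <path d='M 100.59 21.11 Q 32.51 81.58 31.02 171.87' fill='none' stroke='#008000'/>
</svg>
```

G21
G90
G00 X151.20 Y48.53
M3 S518
G01 X148.06 Y38.67 F2081
G01 X139.56 Y53.40
G01 X131.29 Y79.76
M5
G00 X100.59 Y212.97
M3 S518
G01 X62.60 Y169.34 F2081
G01 X39.41 Y119.09
G01 X31.02 Y62.21
M5

Since the viewBox matches the mm dimensions, user units are millimetres directly. The only transform is the Y-flip y_m = 234.08 − y_svg.

Shape 1 is a cubic bezier drawn with `<path>`. Its stroke #008000 means score at S518, F2081. After flipping Y the toolpath is (151.20,48.53) → (148.06,38.67) → (139.56,53.40) → (131.29,79.76).

Shape 2 is a quadratic bezier drawn with `<path>`. Its stroke #008000 means score at S518, F2081. After flipping Y the toolpath is (100.59,212.97) → (62.60,169.34) → (39.41,119.09) → (31.02,62.21).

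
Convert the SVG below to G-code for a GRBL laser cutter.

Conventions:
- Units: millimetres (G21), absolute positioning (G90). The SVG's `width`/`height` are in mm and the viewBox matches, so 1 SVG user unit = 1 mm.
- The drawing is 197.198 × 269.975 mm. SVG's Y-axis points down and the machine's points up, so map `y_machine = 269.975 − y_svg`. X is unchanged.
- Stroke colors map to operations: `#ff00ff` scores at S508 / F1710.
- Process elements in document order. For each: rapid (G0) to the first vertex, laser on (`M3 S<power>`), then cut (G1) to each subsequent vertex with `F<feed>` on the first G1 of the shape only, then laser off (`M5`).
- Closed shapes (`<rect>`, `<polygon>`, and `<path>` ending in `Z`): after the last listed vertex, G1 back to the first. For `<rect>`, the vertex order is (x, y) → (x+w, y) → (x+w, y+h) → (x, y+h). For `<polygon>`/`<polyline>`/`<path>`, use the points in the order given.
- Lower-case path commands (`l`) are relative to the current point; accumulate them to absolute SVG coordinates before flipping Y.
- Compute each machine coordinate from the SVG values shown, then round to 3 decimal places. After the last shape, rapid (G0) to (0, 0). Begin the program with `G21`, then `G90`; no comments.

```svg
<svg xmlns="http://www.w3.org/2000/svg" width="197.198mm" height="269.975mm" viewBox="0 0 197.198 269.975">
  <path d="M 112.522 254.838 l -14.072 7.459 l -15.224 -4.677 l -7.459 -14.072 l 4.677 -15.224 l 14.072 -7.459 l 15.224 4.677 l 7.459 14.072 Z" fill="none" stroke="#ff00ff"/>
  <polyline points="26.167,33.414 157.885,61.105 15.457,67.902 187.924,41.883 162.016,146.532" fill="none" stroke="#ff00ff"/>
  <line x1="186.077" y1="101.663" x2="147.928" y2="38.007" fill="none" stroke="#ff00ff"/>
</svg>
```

viewBox `0 0 197.198 269.975` with mm width/height → 1 unit = 1 mm. Flip: y_m = 269.975 − y_svg.

**Shape 1** — `<path>` regular polygon, stroke `#ff00ff` → score (S508, F1710). Machine vertices: (112.522,15.137) → (98.450,7.678) → (83.226,12.355) → (75.767,26.427) → (80.444,41.651) → (94.516,49.110) → (109.740,44.433) → (117.199,30.361) → (112.522,15.137). Closed: final G1 returns to the first vertex.

**Shape 2** — `<polyline>` open polyline, stroke `#ff00ff` → score (S508, F1710). Machine vertices: (26.167,236.561) → (157.885,208.870) → (15.457,202.073) → (187.924,228.092) → (162.016,123.443). Open path.

**Shape 3** — `<line>` line segment, stroke `#ff00ff` → score (S508, F1710). Machine vertices: (186.077,168.312) → (147.928,231.968). Open path.

G21
G90
G0 X112.522 Y15.137
M3 S508
G1 X98.450 Y7.678 F1710
G1 X83.226 Y12.355
G1 X75.767 Y26.427
G1 X80.444 Y41.651
G1 X94.516 Y49.110
G1 X109.740 Y44.433
G1 X117.199 Y30.361
G1 X112.522 Y15.137
M5
G0 X26.167 Y236.561
M3 S508
G1 X157.885 Y208.870 F1710
G1 X15.457 Y202.073
G1 X187.924 Y228.092
G1 X162.016 Y123.443
M5
G0 X186.077 Y168.312
M3 S508
G1 X147.928 Y231.968 F1710
M5
G0 X0.000 Y0.000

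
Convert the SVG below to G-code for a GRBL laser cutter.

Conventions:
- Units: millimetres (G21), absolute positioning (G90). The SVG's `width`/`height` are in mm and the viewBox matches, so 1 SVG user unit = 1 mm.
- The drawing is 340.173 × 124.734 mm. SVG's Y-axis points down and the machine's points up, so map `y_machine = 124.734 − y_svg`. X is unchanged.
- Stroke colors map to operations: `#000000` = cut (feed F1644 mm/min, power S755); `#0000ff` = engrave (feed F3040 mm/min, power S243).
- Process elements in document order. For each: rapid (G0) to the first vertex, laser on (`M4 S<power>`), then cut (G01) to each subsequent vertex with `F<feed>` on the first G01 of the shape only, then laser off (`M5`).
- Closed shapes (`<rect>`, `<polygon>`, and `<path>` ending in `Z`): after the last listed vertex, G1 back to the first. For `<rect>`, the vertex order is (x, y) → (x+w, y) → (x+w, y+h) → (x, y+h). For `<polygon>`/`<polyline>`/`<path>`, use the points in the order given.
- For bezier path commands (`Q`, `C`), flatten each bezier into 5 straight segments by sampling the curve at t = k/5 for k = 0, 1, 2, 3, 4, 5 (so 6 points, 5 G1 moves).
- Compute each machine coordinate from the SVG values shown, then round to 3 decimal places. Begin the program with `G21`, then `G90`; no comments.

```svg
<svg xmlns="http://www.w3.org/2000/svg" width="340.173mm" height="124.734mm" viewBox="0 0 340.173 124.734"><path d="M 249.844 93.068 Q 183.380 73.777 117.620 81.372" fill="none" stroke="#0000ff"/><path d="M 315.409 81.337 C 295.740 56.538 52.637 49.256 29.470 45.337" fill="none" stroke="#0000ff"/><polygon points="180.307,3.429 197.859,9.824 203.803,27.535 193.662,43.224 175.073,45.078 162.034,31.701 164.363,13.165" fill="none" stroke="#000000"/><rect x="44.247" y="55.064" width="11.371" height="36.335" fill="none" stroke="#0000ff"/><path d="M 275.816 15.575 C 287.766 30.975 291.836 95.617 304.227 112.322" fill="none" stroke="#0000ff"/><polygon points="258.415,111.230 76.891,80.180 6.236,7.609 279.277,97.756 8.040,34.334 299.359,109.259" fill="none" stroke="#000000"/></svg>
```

Since the viewBox matches the mm dimensions, user units are millimetres directly. The only transform is the Y-flip y_m = 124.734 − y_svg.

Shape 1 is a quadratic bezier drawn with `<path>`. Its stroke #0000ff means engrave at S243, F3040. After flipping Y the toolpath is (249.844,31.666) → (223.287,38.307) → (196.785,42.797) → (170.341,45.136) → (143.952,45.325) → (117.620,43.362).

Shape 2 is a cubic bezier drawn with `<path>`. Its stroke #0000ff means engrave at S243, F3040. After flipping Y the toolpath is (315.409,43.397) → (280.342,56.288) → (212.934,65.653) → (134.464,72.174) → (66.216,76.529) → (29.470,79.397).

Shape 3 is a regular polygon drawn with `<polygon>`. Its stroke #000000 means cut at S755, F1644. After flipping Y the toolpath is (180.307,121.305) → (197.859,114.910) → (203.803,97.199) → (193.662,81.510) → (175.073,79.656) → (162.034,93.033) → (164.363,111.569) → (180.307,121.305), returning to the start.

Shape 4 is a rectangle drawn with `<rect>`. Its stroke #0000ff means engrave at S243, F3040. After flipping Y the toolpath is (44.247,69.670) → (55.618,69.670) → (55.618,33.335) → (44.247,33.335) → (44.247,69.670), returning to the start.

Shape 5 is a cubic bezier drawn with `<path>`. Its stroke #0000ff means engrave at S243, F3040. After flipping Y the toolpath is (275.816,109.159) → (282.170,94.787) → (287.410,73.262) → (292.315,49.248) → (297.661,27.410) → (304.227,12.412).

Shape 6 is a closed polygon drawn with `<polygon>`. Its stroke #000000 means cut at S755, F1644. After flipping Y the toolpath is (258.415,13.504) → (76.891,44.554) → (6.236,117.125) → (279.277,26.978) → (8.040,90.400) → (299.359,15.475) → (258.415,13.504), returning to the start.

G21
G90
G0 X249.844 Y31.666
M4 S243
G01 X223.287 Y38.307 F3040
G01 X196.785 Y42.797
G01 X170.341 Y45.136
G01 X143.952 Y45.325
G01 X117.620 Y43.362
M5
G0 X315.409 Y43.397
M4 S243
G01 X280.342 Y56.288 F3040
G01 X212.934 Y65.653
G01 X134.464 Y72.174
G01 X66.216 Y76.529
G01 X29.470 Y79.397
M5
G0 X180.307 Y121.305
M4 S755
G01 X197.859 Y114.910 F1644
G01 X203.803 Y97.199
G01 X193.662 Y81.510
G01 X175.073 Y79.656
G01 X162.034 Y93.033
G01 X164.363 Y111.569
G01 X180.307 Y121.305
M5
G0 X44.247 Y69.670
M4 S243
G01 X55.618 Y69.670 F3040
G01 X55.618 Y33.335
G01 X44.247 Y33.335
G01 X44.247 Y69.670
M5
G0 X275.816 Y109.159
M4 S243
G01 X282.170 Y94.787 F3040
G01 X287.410 Y73.262
G01 X292.315 Y49.248
G01 X297.661 Y27.410
G01 X304.227 Y12.412
M5
G0 X258.415 Y13.504
M4 S755
G01 X76.891 Y44.554 F1644
G01 X6.236 Y117.125
G01 X279.277 Y26.978
G01 X8.040 Y90.400
G01 X299.359 Y15.475
G01 X258.415 Y13.504
M5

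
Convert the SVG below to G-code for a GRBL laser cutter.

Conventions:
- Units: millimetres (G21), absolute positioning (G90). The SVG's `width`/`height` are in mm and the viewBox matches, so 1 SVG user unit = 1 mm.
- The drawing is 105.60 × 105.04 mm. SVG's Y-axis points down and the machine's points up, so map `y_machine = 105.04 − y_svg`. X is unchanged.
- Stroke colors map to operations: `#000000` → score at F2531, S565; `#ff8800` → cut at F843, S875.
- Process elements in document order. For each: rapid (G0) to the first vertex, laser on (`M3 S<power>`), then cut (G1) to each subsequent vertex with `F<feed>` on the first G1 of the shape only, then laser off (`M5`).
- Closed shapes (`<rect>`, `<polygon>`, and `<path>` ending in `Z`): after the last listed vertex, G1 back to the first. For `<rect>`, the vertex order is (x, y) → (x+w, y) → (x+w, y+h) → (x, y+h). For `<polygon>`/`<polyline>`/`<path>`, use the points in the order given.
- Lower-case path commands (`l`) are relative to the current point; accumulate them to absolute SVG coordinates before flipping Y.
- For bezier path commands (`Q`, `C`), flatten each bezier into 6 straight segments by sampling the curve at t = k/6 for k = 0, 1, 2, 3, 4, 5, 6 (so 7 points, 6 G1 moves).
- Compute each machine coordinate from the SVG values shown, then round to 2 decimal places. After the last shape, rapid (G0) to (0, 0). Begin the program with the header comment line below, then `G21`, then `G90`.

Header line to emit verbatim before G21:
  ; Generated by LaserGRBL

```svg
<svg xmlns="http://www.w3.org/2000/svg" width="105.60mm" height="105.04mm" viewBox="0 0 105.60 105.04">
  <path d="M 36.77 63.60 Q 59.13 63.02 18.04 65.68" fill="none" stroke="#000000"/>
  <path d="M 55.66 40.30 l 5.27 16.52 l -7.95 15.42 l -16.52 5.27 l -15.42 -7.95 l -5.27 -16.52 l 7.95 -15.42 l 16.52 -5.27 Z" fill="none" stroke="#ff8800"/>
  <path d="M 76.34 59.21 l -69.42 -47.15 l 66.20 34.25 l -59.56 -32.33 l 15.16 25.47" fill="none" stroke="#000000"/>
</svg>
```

; Generated by LaserGRBL
G21
G90
G0 X36.77 Y41.44
M3 S565
G1 X42.46 Y41.54 F2531
G1 X44.63 Y41.47
G1 X43.27 Y41.21
G1 X38.38 Y40.77
G1 X29.97 Y40.16
G1 X18.04 Y39.36
M5
G0 X55.66 Y64.74
M3 S875
G1 X60.93 Y48.22 F843
G1 X52.98 Y32.80
G1 X36.46 Y27.53
G1 X21.04 Y35.48
G1 X15.77 Y52.00
G1 X23.72 Y67.42
G1 X40.24 Y72.69
G1 X55.66 Y64.74
M5
G0 X76.34 Y45.83
M3 S565
G1 X6.92 Y92.98 F2531
G1 X73.12 Y58.73
G1 X13.56 Y91.06
G1 X28.72 Y65.59
M5
G0 X0.00 Y0.00

1 u = 1 mm; y_m = 105.04 − y.

[1] `<path>` quadratic bezier, #000000→score S565 F2531: (36.77,41.44) → (42.46,41.54) → (44.63,41.47) → (43.27,41.21) → (38.38,40.77) → (29.97,40.16) → (18.04,39.36)

[2] `<path>` regular polygon, #ff8800→cut S875 F843: (55.66,64.74) → (60.93,48.22) → (52.98,32.80) → (36.46,27.53) → (21.04,35.48) → (15.77,52.00) → (23.72,67.42) → (40.24,72.69) → (55.66,64.74) (closed)

[3] `<path>` open polyline, #000000→score S565 F2531: (76.34,45.83) → (6.92,92.98) → (73.12,58.73) → (13.56,91.06) → (28.72,65.59)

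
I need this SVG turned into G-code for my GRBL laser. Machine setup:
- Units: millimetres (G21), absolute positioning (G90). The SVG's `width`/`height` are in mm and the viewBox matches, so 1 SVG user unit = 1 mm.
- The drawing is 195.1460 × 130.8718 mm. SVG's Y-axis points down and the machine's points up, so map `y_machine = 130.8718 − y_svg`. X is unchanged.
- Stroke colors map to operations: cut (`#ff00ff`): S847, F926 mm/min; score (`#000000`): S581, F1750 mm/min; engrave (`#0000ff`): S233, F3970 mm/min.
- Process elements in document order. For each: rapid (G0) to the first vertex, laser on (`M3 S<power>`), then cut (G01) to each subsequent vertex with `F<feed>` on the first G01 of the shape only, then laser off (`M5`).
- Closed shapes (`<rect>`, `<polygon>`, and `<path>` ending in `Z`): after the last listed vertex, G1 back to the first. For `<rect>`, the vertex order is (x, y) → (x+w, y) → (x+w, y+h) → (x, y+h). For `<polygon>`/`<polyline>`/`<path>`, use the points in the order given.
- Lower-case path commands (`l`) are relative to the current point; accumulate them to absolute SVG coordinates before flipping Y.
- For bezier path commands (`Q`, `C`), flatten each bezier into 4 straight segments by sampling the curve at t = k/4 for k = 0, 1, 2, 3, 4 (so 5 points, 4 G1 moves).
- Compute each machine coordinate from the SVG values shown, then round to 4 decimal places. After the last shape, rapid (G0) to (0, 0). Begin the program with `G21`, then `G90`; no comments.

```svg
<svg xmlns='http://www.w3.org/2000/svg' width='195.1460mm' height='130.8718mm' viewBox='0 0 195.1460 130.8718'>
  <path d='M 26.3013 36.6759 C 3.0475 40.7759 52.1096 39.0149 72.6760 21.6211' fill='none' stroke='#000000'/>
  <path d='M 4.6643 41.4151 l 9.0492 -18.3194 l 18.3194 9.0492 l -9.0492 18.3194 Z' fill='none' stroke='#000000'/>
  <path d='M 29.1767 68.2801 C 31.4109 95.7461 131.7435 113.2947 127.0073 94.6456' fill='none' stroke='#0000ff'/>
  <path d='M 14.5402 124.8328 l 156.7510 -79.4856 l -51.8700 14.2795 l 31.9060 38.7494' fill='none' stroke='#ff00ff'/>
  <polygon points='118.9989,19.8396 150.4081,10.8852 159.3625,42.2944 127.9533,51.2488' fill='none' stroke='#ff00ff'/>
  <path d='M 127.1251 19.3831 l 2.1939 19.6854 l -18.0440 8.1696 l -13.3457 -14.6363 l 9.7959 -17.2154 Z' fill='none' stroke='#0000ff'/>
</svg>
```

Since the viewBox matches the mm dimensions, user units are millimetres directly. The only transform is the Y-flip y_m = 130.8718 − y_svg.

Shape 1 is a cubic bezier drawn with `<path>`. Its stroke #000000 means score at S581, F1750. After flipping Y the toolpath is (26.3013,94.1959) → (20.8450,92.3725) → (33.0561,93.6631) → (53.4834,98.9838) → (72.6760,109.2507).

Shape 2 is a regular polygon drawn with `<path>`. Its stroke #000000 means score at S581, F1750. After flipping Y the toolpath is (4.6643,89.4567) → (13.7135,107.7761) → (32.0329,98.7269) → (22.9837,80.4075) → (4.6643,89.4567), returning to the start.

Shape 3 is a cubic bezier drawn with `<path>`. Its stroke #0000ff means engrave at S233, F3970. After flipping Y the toolpath is (29.1767,62.5917) → (46.0713,44.2623) → (80.7059,32.1158) → (114.0335,28.6158) → (127.0073,36.2262).

Shape 4 is a open polyline drawn with `<path>`. Its stroke #ff00ff means cut at S847, F926. After flipping Y the toolpath is (14.5402,6.0390) → (171.2912,85.5246) → (119.4212,71.2451) → (151.3272,32.4957).

Shape 5 is a regular polygon drawn with `<polygon>`. Its stroke #ff00ff means cut at S847, F926. After flipping Y the toolpath is (118.9989,111.0322) → (150.4081,119.9866) → (159.3625,88.5774) → (127.9533,79.6230) → (118.9989,111.0322), returning to the start.

Shape 6 is a regular polygon drawn with `<path>`. Its stroke #0000ff means engrave at S233, F3970. After flipping Y the toolpath is (127.1251,111.4887) → (129.3190,91.8033) → (111.2750,83.6337) → (97.9293,98.2700) → (107.7252,115.4854) → (127.1251,111.4887), returning to the start.

G21
G90
G0 X26.3013 Y94.1959
M3 S581
G01 X20.8450 Y92.3725 F1750
G01 X33.0561 Y93.6631
G01 X53.4834 Y98.9838
G01 X72.6760 Y109.2507
M5
G0 X4.6643 Y89.4567
M3 S581
G01 X13.7135 Y107.7761 F1750
G01 X32.0329 Y98.7269
G01 X22.9837 Y80.4075
G01 X4.6643 Y89.4567
M5
G0 X29.1767 Y62.5917
M3 S233
G01 X46.0713 Y44.2623 F3970
G01 X80.7059 Y32.1158
G01 X114.0335 Y28.6158
G01 X127.0073 Y36.2262
M5
G0 X14.5402 Y6.0390
M3 S847
G01 X171.2912 Y85.5246 F926
G01 X119.4212 Y71.2451
G01 X151.3272 Y32.4957
M5
G0 X118.9989 Y111.0322
M3 S847
G01 X150.4081 Y119.9866 F926
G01 X159.3625 Y88.5774
G01 X127.9533 Y79.6230
G01 X118.9989 Y111.0322
M5
G0 X127.1251 Y111.4887
M3 S233
G01 X129.3190 Y91.8033 F3970
G01 X111.2750 Y83.6337
G01 X97.9293 Y98.2700
G01 X107.7252 Y115.4854
G01 X127.1251 Y111.4887
M5
G0 X0.0000 Y0.0000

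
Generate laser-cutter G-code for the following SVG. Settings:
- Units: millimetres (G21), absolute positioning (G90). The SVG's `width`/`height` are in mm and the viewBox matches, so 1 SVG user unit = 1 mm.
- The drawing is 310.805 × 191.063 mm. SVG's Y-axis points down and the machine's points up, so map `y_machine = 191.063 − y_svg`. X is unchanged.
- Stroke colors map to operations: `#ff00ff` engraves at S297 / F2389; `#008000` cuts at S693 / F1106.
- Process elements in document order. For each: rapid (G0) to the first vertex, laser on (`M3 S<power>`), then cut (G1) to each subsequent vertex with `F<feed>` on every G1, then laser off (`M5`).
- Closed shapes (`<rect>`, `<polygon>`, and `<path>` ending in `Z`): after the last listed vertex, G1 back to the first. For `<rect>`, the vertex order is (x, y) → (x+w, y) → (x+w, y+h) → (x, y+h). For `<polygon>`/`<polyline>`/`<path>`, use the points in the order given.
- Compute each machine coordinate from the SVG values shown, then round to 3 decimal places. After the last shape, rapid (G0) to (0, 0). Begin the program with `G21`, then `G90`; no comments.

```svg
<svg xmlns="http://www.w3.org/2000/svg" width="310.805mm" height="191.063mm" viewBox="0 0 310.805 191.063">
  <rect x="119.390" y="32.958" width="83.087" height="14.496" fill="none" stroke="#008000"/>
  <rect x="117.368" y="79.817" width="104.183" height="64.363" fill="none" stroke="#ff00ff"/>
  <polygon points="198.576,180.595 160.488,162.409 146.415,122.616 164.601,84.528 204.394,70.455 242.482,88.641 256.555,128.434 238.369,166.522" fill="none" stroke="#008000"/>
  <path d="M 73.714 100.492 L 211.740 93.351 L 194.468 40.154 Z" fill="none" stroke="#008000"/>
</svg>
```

G21
G90
G0 X119.390 Y158.105
M3 S693
G1 X202.477 Y158.105 F1106
G1 X202.477 Y143.609 F1106
G1 X119.390 Y143.609 F1106
G1 X119.390 Y158.105 F1106
M5
G0 X117.368 Y111.246
M3 S297
G1 X221.551 Y111.246 F2389
G1 X221.551 Y46.883 F2389
G1 X117.368 Y46.883 F2389
G1 X117.368 Y111.246 F2389
M5
G0 X198.576 Y10.468
M3 S693
G1 X160.488 Y28.654 F1106
G1 X146.415 Y68.447 F1106
G1 X164.601 Y106.535 F1106
G1 X204.394 Y120.608 F1106
G1 X242.482 Y102.422 F1106
G1 X256.555 Y62.629 F1106
G1 X238.369 Y24.541 F1106
G1 X198.576 Y10.468 F1106
M5
G0 X73.714 Y90.571
M3 S693
G1 X211.740 Y97.712 F1106
G1 X194.468 Y150.909 F1106
G1 X73.714 Y90.571 F1106
M5
G0 X0.000 Y0.000

Since the viewBox matches the mm dimensions, user units are millimetres directly. The only transform is the Y-flip y_m = 191.063 − y_svg.

Shape 1 is a rectangle drawn with `<rect>`. Its stroke #008000 means cut at S693, F1106. After flipping Y the toolpath is (119.390,158.105) → (202.477,158.105) → (202.477,143.609) → (119.390,143.609) → (119.390,158.105), returning to the start.

Shape 2 is a rectangle drawn with `<rect>`. Its stroke #ff00ff means engrave at S297, F2389. After flipping Y the toolpath is (117.368,111.246) → (221.551,111.246) → (221.551,46.883) → (117.368,46.883) → (117.368,111.246), returning to the start.

Shape 3 is a regular polygon drawn with `<polygon>`. Its stroke #008000 means cut at S693, F1106. After flipping Y the toolpath is (198.576,10.468) → (160.488,28.654) → (146.415,68.447) → (164.601,106.535) → (204.394,120.608) → (242.482,102.422) → (256.555,62.629) → (238.369,24.541) → (198.576,10.468), returning to the start.

Shape 4 is a closed polygon drawn with `<path>`. Its stroke #008000 means cut at S693, F1106. After flipping Y the toolpath is (73.714,90.571) → (211.740,97.712) → (194.468,150.909) → (73.714,90.571), returning to the start.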